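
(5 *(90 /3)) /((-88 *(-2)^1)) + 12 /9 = 577 /264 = 2.19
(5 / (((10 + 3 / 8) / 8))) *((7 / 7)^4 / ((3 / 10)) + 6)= 35.98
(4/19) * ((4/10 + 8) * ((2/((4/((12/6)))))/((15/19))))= 56/25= 2.24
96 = 96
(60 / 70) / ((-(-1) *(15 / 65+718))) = 78 / 65359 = 0.00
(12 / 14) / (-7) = -6 / 49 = -0.12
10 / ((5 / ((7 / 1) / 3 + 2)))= 26 / 3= 8.67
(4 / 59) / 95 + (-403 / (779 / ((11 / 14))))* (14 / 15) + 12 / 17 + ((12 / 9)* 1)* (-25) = -25788897 / 781337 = -33.01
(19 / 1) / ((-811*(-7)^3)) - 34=-9457863 / 278173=-34.00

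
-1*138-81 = -219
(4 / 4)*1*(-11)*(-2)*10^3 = 22000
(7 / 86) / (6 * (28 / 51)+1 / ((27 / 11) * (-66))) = 9639 / 389365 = 0.02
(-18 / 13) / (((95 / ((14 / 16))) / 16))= -252 / 1235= -0.20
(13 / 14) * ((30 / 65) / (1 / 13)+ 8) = 13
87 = 87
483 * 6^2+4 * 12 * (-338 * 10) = -144852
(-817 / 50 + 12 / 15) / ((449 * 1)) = -777 / 22450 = -0.03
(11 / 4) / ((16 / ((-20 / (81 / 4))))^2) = 275 / 26244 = 0.01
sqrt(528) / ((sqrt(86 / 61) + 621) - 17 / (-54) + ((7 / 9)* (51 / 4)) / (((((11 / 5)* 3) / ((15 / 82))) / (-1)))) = -37959508224* sqrt(173118) / 223268743155834085 + 1438036665712416* sqrt(33) / 223268743155834085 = 0.04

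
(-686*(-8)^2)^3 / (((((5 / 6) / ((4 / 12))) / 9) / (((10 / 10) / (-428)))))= 380824414322688 / 535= 711821335182.59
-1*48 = -48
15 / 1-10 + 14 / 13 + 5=144 / 13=11.08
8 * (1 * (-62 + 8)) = -432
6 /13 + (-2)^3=-98 /13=-7.54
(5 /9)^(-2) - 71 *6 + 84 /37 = -420.49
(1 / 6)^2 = 1 / 36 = 0.03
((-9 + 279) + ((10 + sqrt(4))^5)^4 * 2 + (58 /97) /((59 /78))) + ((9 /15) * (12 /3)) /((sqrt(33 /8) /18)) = 144 * sqrt(66) /55 + 43881216873553800249976230 /5723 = 7667519984894950244644.06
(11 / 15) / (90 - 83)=11 / 105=0.10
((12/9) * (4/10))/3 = 8/45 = 0.18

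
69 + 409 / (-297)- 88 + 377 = 105917 / 297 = 356.62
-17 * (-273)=4641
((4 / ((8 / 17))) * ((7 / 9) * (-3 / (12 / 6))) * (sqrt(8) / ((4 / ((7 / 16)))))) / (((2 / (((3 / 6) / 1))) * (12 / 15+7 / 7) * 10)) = -0.04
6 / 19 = 0.32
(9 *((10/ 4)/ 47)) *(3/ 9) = 0.16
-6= -6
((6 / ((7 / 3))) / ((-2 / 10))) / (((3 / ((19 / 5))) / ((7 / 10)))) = -57 / 5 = -11.40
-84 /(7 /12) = -144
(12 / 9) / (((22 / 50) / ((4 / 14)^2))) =400 / 1617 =0.25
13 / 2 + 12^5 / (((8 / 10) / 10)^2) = 38880006.50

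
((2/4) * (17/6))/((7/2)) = 17/42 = 0.40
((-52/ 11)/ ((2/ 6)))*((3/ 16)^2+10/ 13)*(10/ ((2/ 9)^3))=-29272995/ 2816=-10395.24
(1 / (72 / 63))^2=49 / 64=0.77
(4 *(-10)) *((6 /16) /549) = -5 /183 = -0.03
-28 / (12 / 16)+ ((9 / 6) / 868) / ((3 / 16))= -24298 / 651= -37.32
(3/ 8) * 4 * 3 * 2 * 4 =36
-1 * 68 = -68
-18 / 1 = -18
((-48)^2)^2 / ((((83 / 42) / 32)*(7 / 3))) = 3057647616 / 83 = 36839127.90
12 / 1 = 12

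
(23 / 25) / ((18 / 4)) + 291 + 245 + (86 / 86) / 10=241337 / 450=536.30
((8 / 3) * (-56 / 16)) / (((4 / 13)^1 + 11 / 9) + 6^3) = -0.04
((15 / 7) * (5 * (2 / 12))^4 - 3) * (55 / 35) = -65417 / 21168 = -3.09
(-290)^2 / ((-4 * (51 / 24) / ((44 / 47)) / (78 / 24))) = -24052600 / 799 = -30103.38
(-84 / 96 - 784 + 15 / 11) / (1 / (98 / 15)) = -1126167 / 220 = -5118.94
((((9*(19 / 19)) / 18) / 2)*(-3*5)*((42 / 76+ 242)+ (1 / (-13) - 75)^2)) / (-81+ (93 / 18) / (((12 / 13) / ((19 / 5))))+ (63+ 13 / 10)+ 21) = -5097000735 / 5911451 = -862.22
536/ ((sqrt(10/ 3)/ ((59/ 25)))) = 15812 * sqrt(30)/ 125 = 692.85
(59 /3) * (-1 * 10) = -590 /3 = -196.67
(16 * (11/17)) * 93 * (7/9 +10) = 529232/51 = 10377.10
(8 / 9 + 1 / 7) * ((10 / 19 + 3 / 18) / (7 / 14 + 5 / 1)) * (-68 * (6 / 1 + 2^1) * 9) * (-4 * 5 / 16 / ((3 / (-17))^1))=-59360600 / 13167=-4508.29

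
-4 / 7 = -0.57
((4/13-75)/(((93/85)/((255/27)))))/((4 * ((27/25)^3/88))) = -2411569531250/214170723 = -11260.03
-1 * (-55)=55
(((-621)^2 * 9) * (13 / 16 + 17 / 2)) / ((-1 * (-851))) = 22484547 / 592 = 37980.65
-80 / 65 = -16 / 13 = -1.23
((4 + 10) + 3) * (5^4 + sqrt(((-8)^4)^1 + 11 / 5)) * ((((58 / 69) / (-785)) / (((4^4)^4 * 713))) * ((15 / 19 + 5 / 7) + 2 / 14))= -4498625 / 735357497677709312 - 35989 * sqrt(102455) / 18383937441942732800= -0.00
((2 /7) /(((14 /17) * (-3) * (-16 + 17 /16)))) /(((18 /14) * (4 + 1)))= 272 /225855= 0.00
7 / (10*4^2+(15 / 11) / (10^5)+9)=220000 / 5311429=0.04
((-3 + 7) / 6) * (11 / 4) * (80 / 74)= 220 / 111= 1.98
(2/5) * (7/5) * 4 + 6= 206/25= 8.24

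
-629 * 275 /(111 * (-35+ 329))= -4675 /882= -5.30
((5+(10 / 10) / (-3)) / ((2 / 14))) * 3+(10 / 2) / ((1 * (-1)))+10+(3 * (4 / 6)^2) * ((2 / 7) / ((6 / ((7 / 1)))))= 931 / 9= 103.44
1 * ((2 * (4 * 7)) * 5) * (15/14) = 300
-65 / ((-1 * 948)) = 65 / 948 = 0.07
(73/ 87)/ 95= 73/ 8265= 0.01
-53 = -53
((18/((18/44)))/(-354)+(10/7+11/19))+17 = 444530/23541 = 18.88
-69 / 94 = -0.73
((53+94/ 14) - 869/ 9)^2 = 5387041/ 3969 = 1357.28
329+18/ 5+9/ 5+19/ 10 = 336.30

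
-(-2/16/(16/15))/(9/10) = 0.13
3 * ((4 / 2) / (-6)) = -1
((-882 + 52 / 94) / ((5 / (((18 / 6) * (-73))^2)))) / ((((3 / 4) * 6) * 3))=-626297.34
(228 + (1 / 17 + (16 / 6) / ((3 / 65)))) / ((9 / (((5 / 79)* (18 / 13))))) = 2.78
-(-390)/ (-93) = -130/ 31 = -4.19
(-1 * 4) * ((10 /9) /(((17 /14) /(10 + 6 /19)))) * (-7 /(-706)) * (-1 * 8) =2.99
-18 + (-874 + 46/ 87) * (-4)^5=77814242/ 87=894416.57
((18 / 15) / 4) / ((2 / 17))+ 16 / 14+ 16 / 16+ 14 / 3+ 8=7291 / 420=17.36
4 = 4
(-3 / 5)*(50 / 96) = -5 / 16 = -0.31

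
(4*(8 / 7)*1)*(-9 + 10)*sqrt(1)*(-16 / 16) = -32 / 7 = -4.57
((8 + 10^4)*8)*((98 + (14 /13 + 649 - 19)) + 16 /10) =3802559616 /65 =58500917.17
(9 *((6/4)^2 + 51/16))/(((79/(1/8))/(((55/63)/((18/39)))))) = 20735/141568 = 0.15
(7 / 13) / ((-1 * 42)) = -1 / 78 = -0.01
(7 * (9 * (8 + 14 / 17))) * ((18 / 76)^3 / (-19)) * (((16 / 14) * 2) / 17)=-1968300 / 37662769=-0.05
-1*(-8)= 8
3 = 3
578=578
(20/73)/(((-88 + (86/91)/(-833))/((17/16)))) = -1288651/389571800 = -0.00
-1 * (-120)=120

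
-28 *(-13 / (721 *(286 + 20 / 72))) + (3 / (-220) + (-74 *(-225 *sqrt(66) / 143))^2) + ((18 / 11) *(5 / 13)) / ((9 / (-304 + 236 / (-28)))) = 123593183335213869 / 138135337340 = 894725.32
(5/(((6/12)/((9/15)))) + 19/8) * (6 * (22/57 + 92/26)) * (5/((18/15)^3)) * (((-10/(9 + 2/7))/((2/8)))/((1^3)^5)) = -213101875/86697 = -2458.01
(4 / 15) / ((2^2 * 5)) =1 / 75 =0.01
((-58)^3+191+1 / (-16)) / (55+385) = -3118737 / 7040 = -443.00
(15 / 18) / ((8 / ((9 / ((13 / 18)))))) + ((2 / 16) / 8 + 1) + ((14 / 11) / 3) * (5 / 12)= 205135 / 82368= 2.49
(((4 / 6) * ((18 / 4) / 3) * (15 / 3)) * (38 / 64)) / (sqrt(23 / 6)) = 95 * sqrt(138) / 736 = 1.52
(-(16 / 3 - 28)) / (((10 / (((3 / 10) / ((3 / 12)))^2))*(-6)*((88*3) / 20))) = -34 / 825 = -0.04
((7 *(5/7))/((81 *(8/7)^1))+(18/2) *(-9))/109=-52453/70632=-0.74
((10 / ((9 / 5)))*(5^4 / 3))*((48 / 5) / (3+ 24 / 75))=2500000 / 747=3346.72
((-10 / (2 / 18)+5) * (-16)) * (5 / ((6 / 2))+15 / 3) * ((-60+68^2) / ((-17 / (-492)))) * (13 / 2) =7784358400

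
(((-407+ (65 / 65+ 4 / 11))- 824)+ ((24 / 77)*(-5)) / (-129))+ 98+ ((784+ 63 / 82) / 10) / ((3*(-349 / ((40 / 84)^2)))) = -1447574784589 / 1279181673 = -1131.64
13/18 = 0.72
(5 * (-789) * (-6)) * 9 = 213030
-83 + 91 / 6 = -407 / 6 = -67.83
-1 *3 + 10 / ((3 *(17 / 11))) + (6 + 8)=671 / 51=13.16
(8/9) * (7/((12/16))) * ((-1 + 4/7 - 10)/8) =-292/27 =-10.81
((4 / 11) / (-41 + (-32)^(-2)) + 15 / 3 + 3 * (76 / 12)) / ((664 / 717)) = 992992659 / 38330479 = 25.91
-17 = -17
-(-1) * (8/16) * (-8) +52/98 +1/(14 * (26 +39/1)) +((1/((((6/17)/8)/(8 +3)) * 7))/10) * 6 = 114043/6370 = 17.90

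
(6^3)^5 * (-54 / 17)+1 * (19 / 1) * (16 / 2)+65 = -25389989163415 / 17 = -1493528774318.53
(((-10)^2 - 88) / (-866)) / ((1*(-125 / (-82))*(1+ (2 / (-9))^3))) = -0.01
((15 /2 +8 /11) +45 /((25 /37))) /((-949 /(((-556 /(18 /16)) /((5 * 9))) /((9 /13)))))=18305744 /14634675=1.25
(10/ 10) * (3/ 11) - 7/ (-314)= 1019/ 3454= 0.30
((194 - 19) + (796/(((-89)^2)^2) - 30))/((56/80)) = 90976257410/439195687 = 207.14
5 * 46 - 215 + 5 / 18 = 275 / 18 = 15.28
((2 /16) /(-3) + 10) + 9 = 455 /24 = 18.96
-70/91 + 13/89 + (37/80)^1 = -14871/92560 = -0.16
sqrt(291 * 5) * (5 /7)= 5 * sqrt(1455) /7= 27.25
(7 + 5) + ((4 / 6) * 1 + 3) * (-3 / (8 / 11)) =-3.12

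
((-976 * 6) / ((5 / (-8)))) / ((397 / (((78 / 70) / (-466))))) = -913536 / 16187675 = -0.06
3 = 3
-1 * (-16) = 16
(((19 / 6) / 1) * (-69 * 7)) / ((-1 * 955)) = 3059 / 1910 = 1.60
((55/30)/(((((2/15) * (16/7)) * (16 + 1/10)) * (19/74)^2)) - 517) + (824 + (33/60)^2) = 1039436813/3321200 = 312.97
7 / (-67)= -7 / 67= -0.10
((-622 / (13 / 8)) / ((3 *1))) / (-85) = 4976 / 3315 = 1.50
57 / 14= 4.07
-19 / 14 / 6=-19 / 84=-0.23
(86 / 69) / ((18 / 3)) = 43 / 207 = 0.21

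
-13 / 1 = -13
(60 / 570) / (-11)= -2 / 209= -0.01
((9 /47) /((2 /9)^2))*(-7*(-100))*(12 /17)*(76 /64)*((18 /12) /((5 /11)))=7508.40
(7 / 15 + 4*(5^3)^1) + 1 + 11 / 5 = 1511 / 3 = 503.67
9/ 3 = 3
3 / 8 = 0.38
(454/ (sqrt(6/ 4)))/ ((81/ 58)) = 26332 * sqrt(6)/ 243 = 265.43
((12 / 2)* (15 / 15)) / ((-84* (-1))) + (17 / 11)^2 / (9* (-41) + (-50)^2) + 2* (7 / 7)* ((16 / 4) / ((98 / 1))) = 3896087 / 25269398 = 0.15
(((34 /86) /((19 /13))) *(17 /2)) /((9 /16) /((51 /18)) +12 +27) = 255476 /4355427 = 0.06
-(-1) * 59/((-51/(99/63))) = -1.82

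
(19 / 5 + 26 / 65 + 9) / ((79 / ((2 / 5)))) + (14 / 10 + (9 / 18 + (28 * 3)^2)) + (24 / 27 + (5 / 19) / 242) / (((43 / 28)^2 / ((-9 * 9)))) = 117996109040219 / 16790861450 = 7027.40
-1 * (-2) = 2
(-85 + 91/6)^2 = 175561/36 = 4876.69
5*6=30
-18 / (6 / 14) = -42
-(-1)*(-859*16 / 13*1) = -13744 / 13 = -1057.23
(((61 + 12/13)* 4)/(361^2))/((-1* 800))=-161/67766920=-0.00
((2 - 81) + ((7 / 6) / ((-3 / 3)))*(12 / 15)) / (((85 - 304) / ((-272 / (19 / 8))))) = -2609024 / 62415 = -41.80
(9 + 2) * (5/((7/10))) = 550/7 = 78.57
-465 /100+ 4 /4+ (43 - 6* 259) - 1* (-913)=-12033 /20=-601.65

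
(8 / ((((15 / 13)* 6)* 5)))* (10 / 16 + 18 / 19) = 3107 / 8550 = 0.36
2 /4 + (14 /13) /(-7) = 9 /26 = 0.35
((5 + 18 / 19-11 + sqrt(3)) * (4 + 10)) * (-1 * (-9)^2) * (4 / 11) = 435456 / 209-4536 * sqrt(3) / 11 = 1369.29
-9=-9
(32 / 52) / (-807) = -8 / 10491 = -0.00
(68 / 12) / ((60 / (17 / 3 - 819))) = -2074 / 27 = -76.81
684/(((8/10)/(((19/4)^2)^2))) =111424455/256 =435251.78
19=19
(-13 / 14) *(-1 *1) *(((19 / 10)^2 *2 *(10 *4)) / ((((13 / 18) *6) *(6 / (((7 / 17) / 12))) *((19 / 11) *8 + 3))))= 0.02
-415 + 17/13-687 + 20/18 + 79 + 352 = -78224/117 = -668.58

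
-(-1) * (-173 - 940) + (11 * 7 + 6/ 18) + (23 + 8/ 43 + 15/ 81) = -1175275/ 1161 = -1012.30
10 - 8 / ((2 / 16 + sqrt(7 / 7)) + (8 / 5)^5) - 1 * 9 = 90269 / 290269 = 0.31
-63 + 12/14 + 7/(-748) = -325429/5236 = -62.15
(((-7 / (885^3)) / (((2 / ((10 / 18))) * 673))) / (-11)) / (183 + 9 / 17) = 119 / 57636109298196000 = 0.00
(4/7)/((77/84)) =48/77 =0.62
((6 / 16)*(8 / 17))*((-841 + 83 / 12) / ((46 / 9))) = -90081 / 3128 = -28.80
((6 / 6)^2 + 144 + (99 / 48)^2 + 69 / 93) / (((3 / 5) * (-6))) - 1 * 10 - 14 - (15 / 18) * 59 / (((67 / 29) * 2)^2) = -14528106961 / 213748224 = -67.97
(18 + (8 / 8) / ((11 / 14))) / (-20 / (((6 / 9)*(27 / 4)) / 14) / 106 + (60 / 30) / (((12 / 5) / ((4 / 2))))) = 101124 / 5665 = 17.85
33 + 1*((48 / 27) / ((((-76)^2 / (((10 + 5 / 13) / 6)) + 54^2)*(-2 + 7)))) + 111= 10130260 / 70349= 144.00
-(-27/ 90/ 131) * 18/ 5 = 27/ 3275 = 0.01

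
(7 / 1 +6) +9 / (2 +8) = 139 / 10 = 13.90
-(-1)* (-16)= -16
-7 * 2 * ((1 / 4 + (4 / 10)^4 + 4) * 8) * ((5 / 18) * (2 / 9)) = -99764 / 3375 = -29.56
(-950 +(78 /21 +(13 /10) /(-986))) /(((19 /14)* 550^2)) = -5937521 /2575925000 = -0.00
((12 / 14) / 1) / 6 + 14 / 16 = 57 / 56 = 1.02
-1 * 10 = -10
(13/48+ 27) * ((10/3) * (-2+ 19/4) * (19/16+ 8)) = 3527755/1536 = 2296.72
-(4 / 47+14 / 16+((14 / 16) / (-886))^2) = -2267070751 / 2361267968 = -0.96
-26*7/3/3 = -182/9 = -20.22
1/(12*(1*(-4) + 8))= 1/48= 0.02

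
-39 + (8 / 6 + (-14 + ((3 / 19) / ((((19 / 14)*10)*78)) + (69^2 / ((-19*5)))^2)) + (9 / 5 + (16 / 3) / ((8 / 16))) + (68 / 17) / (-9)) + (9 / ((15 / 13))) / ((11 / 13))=57638360189 / 23230350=2481.17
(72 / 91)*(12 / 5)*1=864 / 455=1.90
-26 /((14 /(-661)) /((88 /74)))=378092 /259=1459.81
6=6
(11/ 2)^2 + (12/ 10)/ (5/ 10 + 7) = 3041/ 100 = 30.41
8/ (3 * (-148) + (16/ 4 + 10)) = -4/ 215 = -0.02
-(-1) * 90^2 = 8100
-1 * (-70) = 70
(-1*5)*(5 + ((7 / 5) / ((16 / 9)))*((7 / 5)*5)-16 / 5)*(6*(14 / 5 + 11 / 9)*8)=-7059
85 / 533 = 0.16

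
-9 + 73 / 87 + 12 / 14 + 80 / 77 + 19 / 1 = 85313 / 6699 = 12.74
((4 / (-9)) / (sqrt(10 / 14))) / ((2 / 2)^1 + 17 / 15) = -sqrt(35) / 24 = -0.25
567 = 567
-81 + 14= -67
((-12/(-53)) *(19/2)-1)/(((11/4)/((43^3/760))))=4849927/110770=43.78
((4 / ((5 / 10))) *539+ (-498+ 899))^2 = 22212369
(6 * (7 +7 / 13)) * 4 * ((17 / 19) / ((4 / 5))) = 49980 / 247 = 202.35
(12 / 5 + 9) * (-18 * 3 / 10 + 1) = -1254 / 25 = -50.16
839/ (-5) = -839/ 5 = -167.80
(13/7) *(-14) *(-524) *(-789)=-10749336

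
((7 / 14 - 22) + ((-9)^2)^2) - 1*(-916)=7455.50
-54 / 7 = -7.71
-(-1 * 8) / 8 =1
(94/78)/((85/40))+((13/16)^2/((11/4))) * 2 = 244399/233376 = 1.05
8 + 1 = 9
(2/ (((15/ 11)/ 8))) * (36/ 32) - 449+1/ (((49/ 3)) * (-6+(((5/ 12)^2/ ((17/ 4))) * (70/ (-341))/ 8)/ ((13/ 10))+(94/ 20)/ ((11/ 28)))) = -17272080900511/ 39633978545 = -435.79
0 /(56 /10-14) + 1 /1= 1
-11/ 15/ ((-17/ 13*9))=0.06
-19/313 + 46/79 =12897/24727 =0.52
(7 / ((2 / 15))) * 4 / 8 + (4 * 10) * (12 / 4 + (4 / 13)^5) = 146.36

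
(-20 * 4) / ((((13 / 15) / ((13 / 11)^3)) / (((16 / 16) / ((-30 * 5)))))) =1.02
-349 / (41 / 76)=-26524 / 41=-646.93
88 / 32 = 11 / 4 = 2.75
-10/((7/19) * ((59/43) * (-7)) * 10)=817/2891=0.28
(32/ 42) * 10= 160/ 21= 7.62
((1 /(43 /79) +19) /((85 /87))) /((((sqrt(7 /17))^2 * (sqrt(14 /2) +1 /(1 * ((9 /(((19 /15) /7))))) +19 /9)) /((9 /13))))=-38149864704 /1226993261 +17900507520 * sqrt(7) /1226993261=7.51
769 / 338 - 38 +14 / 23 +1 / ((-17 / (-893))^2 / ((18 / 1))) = 111509738491 / 2246686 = 49632.99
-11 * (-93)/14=1023/14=73.07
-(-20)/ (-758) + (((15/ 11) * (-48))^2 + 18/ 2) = 196885121/ 45859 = 4293.27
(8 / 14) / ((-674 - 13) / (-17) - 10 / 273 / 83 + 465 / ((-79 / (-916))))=17389164 / 165303124297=0.00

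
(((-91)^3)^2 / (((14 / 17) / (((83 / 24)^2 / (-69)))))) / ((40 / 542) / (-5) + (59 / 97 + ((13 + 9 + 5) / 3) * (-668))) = 35677827811290125279 / 1794405750912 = 19882809.56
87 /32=2.72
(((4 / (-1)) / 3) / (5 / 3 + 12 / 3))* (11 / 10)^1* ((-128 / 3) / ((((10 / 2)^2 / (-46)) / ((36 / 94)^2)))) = -13989888 / 4694125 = -2.98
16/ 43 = 0.37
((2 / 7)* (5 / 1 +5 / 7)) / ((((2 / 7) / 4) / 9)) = 1440 / 7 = 205.71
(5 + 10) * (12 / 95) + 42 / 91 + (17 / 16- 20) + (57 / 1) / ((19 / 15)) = 28.42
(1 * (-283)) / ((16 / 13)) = -3679 / 16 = -229.94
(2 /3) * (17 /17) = 2 /3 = 0.67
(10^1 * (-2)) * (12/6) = -40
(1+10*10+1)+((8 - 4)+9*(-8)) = 34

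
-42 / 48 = -7 / 8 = -0.88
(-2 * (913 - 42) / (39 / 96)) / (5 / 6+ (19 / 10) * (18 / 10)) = -321600 / 319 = -1008.15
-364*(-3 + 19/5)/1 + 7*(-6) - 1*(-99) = -1171/5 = -234.20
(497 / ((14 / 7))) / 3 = 82.83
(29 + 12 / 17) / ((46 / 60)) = 15150 / 391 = 38.75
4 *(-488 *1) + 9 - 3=-1946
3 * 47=141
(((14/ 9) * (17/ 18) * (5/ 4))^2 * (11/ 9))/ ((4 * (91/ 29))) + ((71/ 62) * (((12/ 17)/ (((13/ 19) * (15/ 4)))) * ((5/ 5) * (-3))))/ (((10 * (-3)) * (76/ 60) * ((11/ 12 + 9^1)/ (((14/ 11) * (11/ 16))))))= 55963577591/ 169286397120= 0.33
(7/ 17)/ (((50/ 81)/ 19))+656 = 568373/ 850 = 668.67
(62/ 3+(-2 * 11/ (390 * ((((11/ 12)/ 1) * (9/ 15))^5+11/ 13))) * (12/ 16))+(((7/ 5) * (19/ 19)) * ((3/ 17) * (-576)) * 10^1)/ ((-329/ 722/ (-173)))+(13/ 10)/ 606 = -2956202526849908443/ 5471929655340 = -540248.63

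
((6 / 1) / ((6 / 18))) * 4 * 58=4176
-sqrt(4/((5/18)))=-3.79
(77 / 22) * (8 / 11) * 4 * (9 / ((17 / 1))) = 1008 / 187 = 5.39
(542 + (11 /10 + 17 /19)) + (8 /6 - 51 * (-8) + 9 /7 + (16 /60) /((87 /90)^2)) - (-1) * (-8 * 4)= 922.90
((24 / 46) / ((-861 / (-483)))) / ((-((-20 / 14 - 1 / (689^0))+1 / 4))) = 0.13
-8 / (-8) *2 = 2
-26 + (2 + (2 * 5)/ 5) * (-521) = -2110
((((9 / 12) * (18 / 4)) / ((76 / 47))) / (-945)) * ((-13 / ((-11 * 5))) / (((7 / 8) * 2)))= -611 / 2048200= -0.00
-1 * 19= -19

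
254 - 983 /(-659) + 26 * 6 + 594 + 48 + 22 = 708749 /659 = 1075.49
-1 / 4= -0.25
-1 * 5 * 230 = -1150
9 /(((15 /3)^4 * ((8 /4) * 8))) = 9 /10000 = 0.00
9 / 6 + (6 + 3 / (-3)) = 13 / 2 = 6.50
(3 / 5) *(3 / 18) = 1 / 10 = 0.10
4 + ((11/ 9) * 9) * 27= 301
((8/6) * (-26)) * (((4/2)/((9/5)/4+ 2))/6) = -2080/441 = -4.72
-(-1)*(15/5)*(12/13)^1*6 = 216/13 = 16.62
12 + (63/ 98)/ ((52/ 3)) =8763/ 728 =12.04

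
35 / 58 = 0.60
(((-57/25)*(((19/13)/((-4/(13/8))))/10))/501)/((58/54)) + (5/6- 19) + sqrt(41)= -2111518759/116232000 + sqrt(41)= -11.76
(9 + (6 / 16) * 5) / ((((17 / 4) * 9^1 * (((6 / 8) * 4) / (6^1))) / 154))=4466 / 51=87.57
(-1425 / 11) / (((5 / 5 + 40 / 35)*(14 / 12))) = -570 / 11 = -51.82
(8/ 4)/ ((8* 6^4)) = 1/ 5184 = 0.00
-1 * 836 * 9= -7524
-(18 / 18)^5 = -1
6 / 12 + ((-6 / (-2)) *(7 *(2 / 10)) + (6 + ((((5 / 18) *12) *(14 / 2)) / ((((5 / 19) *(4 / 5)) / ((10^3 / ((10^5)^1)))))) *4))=227 / 15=15.13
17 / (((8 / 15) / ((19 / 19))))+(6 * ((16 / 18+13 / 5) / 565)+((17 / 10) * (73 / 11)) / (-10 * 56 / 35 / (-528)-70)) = 4970595893 / 156550200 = 31.75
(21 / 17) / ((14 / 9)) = 27 / 34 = 0.79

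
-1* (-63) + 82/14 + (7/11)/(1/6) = 5596/77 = 72.68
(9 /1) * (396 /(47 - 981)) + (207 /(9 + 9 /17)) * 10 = 896947 /4203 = 213.41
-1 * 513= -513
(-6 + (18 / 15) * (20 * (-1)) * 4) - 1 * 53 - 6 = -161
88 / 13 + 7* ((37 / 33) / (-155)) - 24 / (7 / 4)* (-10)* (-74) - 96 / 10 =-4725145993 / 465465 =-10151.45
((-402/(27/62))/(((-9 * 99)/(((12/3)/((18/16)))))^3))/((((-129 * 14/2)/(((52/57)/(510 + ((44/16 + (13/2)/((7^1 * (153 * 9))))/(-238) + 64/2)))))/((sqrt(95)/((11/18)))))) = -458211127721984 * sqrt(95)/2560895323154972698863177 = -0.00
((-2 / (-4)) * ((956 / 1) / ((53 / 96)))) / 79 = 45888 / 4187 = 10.96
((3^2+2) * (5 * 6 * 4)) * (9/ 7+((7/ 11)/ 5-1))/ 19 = 3816/ 133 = 28.69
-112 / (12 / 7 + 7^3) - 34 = -82826 / 2413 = -34.32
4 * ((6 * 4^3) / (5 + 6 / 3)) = 1536 / 7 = 219.43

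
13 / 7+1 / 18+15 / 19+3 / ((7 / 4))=10573 / 2394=4.42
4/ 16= 0.25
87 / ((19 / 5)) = 22.89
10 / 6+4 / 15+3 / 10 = 2.23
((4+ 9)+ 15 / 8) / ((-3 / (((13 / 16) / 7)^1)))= -221 / 384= -0.58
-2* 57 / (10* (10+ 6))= -57 / 80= -0.71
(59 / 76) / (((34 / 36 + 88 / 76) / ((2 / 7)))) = 531 / 5033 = 0.11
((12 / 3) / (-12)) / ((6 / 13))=-13 / 18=-0.72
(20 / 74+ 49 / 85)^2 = 7091569 / 9891025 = 0.72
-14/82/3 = -7/123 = -0.06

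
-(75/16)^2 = -5625/256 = -21.97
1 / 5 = 0.20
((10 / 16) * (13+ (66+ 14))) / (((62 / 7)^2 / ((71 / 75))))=3479 / 4960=0.70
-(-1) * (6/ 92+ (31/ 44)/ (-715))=46477/ 723580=0.06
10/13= 0.77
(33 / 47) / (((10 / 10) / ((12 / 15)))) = 132 / 235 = 0.56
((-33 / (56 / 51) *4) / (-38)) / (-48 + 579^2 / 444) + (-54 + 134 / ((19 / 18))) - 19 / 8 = 79374105 / 1124648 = 70.58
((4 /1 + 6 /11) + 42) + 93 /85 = 44543 /935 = 47.64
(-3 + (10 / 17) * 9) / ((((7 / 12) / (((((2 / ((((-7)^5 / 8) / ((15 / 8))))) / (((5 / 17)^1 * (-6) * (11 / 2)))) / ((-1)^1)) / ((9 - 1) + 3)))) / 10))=-9360 / 14235529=-0.00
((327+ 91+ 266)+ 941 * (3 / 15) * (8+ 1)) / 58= 11889 / 290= 41.00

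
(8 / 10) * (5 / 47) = 0.09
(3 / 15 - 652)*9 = -29331 / 5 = -5866.20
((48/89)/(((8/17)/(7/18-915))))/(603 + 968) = -279871/419457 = -0.67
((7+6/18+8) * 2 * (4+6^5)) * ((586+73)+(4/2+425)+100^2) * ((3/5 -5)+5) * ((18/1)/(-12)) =-2380474608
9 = 9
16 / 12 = 4 / 3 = 1.33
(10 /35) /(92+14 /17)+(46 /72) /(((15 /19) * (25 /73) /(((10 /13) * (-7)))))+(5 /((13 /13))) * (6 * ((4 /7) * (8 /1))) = 4020015263 /32309550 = 124.42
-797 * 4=-3188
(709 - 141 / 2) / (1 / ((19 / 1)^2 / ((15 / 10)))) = 153665.67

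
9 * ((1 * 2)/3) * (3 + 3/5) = 108/5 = 21.60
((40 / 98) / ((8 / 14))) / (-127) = -5 / 889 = -0.01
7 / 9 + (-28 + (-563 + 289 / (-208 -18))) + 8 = -1186841 / 2034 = -583.50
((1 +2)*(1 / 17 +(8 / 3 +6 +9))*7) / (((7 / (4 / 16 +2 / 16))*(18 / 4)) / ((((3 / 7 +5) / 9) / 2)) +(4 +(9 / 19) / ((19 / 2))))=1142204 / 867085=1.32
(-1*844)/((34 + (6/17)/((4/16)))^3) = -1036643/54541802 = -0.02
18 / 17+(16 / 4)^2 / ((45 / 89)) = 25018 / 765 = 32.70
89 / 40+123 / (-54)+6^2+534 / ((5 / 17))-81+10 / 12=637697 / 360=1771.38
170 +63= 233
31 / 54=0.57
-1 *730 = -730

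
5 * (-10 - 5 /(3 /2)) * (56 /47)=-11200 /141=-79.43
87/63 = 29/21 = 1.38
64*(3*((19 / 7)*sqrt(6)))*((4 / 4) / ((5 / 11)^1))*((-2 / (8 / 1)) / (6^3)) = -418*sqrt(6) / 315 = -3.25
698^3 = 340068392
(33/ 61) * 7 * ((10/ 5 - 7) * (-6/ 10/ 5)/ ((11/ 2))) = 126/ 305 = 0.41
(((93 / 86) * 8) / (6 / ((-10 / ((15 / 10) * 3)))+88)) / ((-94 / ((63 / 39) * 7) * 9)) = -30380 / 22410869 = -0.00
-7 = -7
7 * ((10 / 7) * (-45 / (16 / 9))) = -2025 / 8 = -253.12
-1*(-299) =299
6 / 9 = 2 / 3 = 0.67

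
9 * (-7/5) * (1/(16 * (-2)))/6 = 21/320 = 0.07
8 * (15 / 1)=120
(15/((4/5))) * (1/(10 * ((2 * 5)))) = 3/16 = 0.19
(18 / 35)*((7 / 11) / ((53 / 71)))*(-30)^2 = 230040 / 583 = 394.58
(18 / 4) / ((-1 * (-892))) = 9 / 1784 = 0.01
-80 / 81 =-0.99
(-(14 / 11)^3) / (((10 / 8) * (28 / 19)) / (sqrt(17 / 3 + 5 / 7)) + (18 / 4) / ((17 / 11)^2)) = -115084067952 / 89417957849 + 304811559920 * sqrt(2814) / 32458718699187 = -0.79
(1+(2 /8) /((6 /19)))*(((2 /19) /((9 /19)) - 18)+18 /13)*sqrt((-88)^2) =-907214 /351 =-2584.66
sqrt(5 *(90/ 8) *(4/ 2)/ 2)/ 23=0.33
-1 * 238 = -238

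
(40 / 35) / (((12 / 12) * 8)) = 0.14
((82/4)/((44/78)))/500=1599/22000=0.07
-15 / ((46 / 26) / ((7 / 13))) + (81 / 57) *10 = 4215 / 437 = 9.65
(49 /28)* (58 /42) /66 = 29 /792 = 0.04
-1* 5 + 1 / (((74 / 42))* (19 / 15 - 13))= -32875 / 6512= -5.05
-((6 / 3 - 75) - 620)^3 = 332812557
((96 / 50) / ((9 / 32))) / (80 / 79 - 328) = -5056 / 242175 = -0.02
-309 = -309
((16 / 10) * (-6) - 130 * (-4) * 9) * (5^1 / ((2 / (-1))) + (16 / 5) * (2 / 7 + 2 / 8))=-18348 / 5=-3669.60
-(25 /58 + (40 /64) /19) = -2045 /4408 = -0.46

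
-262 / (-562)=131 / 281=0.47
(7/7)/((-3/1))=-1/3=-0.33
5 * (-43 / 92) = -2.34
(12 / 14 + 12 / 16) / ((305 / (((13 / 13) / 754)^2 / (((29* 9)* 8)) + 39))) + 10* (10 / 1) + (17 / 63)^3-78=178849152952707689 / 8047151012025216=22.23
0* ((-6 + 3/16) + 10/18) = 0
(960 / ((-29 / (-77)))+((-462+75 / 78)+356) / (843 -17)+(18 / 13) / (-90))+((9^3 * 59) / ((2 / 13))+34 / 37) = 32505654017379 / 115218740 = 282121.24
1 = 1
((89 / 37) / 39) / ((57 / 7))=623 / 82251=0.01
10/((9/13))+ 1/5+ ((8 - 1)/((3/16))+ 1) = 2384/45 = 52.98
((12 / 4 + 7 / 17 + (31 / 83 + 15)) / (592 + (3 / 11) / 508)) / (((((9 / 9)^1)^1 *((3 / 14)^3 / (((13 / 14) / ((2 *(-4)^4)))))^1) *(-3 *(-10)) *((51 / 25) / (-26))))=-766590429605 / 308518129332144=-0.00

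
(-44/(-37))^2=1936/1369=1.41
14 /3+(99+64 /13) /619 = 4.83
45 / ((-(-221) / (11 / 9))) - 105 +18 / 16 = -103.63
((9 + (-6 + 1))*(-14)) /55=-56 /55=-1.02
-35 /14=-5 /2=-2.50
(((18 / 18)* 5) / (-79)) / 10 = -1 / 158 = -0.01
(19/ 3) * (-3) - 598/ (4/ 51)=-15287/ 2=-7643.50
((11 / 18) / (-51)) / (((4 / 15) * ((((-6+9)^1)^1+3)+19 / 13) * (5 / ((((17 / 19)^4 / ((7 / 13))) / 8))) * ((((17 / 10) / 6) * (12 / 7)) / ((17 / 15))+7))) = -702559 / 29125179648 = -0.00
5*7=35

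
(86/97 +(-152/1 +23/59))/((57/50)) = -43129550/326211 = -132.21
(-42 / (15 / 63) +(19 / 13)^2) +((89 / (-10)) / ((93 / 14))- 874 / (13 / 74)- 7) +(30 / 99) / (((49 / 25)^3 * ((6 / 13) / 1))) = -1573580409555152 / 305099739945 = -5157.59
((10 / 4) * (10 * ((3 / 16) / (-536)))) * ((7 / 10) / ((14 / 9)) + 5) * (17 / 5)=-5559 / 34304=-0.16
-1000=-1000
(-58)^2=3364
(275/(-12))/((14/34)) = -55.65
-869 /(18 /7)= -6083 /18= -337.94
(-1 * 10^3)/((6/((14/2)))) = -3500/3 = -1166.67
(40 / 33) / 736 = 5 / 3036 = 0.00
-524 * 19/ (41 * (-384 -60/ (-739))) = 1839371/ 2908089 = 0.63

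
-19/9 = -2.11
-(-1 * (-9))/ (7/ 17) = -153/ 7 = -21.86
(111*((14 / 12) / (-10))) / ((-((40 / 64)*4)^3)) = 518 / 625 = 0.83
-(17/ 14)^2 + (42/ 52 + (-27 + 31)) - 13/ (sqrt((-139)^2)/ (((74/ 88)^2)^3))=3.30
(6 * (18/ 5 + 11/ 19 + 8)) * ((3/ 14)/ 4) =10413/ 2660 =3.91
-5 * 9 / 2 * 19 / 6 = -285 / 4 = -71.25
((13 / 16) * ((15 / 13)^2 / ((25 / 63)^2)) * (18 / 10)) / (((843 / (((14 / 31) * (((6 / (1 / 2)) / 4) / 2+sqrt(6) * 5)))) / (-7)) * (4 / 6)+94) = 137224043271 * sqrt(6) / 16530998619200+10926301008483 / 82654993096000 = 0.15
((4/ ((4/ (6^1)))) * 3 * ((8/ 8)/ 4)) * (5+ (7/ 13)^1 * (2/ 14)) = 297/ 13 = 22.85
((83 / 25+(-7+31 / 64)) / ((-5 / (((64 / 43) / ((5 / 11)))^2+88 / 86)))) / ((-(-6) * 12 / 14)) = 539764071 / 369800000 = 1.46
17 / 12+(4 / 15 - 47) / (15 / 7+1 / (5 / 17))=-8165 / 1164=-7.01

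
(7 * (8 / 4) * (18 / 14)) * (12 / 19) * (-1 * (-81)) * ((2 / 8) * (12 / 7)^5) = 1088391168 / 319333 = 3408.33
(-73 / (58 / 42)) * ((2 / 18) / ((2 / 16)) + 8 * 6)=-224840 / 87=-2584.37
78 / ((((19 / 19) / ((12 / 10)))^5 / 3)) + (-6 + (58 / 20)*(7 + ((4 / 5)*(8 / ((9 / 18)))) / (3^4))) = 302243983 / 506250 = 597.03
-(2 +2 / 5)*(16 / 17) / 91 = -192 / 7735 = -0.02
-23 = -23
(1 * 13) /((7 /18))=234 /7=33.43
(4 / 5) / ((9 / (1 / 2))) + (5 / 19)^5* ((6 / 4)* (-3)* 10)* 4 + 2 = 202488608 / 111424455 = 1.82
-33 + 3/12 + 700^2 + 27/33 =21558595/44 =489968.07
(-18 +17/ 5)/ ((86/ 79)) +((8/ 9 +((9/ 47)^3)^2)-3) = -647537745782347/ 41715563323230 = -15.52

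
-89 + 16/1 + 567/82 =-5419/82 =-66.09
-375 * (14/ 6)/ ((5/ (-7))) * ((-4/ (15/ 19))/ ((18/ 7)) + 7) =166355/ 27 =6161.30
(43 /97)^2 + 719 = 6766920 /9409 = 719.20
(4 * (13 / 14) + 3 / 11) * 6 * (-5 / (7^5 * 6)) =-1535 / 1294139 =-0.00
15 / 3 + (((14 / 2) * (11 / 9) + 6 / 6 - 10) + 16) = 185 / 9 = 20.56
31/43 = 0.72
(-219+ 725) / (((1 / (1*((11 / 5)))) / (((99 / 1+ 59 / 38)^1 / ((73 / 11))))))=116972273 / 6935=16866.95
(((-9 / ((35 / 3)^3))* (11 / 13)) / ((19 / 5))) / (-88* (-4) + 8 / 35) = -2673 / 746028920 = -0.00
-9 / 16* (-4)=9 / 4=2.25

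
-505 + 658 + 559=712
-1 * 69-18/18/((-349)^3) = -2933089880/42508549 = -69.00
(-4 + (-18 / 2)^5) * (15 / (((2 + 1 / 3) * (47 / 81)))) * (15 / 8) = -1226718.38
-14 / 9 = -1.56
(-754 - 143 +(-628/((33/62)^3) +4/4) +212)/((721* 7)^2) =-174250892/915394774833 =-0.00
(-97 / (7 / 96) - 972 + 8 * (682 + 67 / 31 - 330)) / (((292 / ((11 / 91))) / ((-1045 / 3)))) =-331136465 / 4324593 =-76.57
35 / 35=1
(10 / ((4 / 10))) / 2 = 25 / 2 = 12.50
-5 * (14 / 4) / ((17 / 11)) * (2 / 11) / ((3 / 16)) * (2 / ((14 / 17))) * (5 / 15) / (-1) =80 / 9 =8.89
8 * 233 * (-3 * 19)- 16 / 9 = -956248 / 9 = -106249.78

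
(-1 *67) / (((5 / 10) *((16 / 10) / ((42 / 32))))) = -7035 / 64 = -109.92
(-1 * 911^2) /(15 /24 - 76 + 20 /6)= 11520.01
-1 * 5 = -5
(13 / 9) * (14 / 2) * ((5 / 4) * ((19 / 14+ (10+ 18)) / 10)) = 1781 / 48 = 37.10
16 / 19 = 0.84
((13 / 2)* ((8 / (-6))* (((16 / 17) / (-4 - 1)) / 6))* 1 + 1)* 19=18487 / 765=24.17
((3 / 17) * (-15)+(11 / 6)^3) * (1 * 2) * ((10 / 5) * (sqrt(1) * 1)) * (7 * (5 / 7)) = 64535 / 918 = 70.30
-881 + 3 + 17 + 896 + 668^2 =446259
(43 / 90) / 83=43 / 7470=0.01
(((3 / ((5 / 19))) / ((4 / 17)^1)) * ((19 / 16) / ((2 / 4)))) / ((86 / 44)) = 58.87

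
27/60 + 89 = 1789/20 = 89.45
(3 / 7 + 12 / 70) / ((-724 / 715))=-429 / 724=-0.59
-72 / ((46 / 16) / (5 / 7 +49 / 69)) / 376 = -16512 / 174041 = -0.09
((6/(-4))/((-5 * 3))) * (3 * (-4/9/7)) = -2/105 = -0.02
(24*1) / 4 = 6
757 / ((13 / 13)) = 757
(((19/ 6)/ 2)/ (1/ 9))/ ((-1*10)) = -57/ 40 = -1.42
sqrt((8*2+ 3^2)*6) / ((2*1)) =5*sqrt(6) / 2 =6.12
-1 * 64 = -64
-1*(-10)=10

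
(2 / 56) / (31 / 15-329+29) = -15 / 125132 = -0.00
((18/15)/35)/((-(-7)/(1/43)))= 6/52675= 0.00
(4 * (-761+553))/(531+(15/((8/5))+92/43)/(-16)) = -4579328/2918663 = -1.57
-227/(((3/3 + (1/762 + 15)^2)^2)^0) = -227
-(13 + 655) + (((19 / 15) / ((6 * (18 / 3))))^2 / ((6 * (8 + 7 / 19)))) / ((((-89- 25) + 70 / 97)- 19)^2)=-30593796021169290869 / 45799095840170400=-668.00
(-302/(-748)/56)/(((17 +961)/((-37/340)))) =-5587/6964298880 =-0.00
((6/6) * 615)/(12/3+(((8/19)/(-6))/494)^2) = 121904218215/792872968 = 153.75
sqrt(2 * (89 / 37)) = sqrt(6586) / 37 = 2.19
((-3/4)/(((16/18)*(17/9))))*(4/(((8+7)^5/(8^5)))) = -4096/53125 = -0.08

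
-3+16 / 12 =-5 / 3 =-1.67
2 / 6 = 1 / 3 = 0.33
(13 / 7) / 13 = 1 / 7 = 0.14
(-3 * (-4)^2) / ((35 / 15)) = -144 / 7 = -20.57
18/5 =3.60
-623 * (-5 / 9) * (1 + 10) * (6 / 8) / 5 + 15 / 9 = 2291 / 4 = 572.75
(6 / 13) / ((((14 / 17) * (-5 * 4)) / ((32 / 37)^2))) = -13056 / 622895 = -0.02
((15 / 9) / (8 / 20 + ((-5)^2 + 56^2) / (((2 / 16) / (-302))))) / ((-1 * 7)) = 25 / 801882438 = 0.00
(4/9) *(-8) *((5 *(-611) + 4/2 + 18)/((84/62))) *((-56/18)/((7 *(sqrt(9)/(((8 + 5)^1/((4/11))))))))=-215266480/5103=-42184.30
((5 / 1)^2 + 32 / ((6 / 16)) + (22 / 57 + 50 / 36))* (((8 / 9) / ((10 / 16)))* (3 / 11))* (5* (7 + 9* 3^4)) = 903007232 / 5643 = 160022.55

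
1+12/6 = 3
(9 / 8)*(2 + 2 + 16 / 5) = 81 / 10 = 8.10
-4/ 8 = -1/ 2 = -0.50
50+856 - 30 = 876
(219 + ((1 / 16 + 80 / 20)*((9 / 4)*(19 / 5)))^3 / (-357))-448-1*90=-13613069573 / 31195136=-436.38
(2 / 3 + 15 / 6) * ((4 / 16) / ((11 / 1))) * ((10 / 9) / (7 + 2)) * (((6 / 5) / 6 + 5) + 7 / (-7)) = 133 / 3564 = 0.04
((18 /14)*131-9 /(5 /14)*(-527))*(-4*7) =-1882836 /5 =-376567.20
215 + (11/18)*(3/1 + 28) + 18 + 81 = 5993/18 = 332.94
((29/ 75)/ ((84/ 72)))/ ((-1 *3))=-58/ 525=-0.11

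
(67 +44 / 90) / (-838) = -3037 / 37710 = -0.08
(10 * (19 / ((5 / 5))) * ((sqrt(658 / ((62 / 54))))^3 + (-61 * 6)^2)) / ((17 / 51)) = 30379860 * sqrt(61194) / 961 + 76354920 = 84175100.94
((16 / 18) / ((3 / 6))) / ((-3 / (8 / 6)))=-64 / 81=-0.79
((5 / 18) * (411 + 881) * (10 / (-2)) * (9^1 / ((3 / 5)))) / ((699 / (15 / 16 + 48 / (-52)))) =-40375 / 72696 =-0.56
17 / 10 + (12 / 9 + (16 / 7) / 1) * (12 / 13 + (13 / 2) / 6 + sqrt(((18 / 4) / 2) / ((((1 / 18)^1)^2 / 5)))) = 73393 / 8190 + 684 * sqrt(5) / 7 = 227.46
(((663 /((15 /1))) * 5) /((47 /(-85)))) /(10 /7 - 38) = 131495 /12032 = 10.93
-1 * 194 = -194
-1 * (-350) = 350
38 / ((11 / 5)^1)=190 / 11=17.27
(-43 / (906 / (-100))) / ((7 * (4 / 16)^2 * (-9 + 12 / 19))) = -653600 / 504189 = -1.30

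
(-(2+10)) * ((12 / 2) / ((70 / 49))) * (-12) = 3024 / 5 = 604.80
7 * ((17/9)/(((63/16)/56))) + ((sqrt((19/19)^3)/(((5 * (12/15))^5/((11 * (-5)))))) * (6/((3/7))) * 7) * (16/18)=950593/5184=183.37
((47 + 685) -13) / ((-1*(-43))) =719 / 43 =16.72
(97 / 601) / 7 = 0.02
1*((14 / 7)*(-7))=-14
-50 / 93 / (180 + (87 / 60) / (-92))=-92000 / 30798903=-0.00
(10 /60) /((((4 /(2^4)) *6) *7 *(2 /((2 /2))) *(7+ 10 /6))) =1 /1092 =0.00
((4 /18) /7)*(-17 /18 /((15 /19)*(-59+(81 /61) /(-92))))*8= 763232 /148250655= 0.01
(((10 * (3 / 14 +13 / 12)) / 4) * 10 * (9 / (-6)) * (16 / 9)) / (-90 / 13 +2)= 35425 / 2016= 17.57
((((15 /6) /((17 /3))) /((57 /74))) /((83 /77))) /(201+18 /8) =56980 /21795717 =0.00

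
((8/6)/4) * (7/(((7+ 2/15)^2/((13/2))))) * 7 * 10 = 238875/11449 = 20.86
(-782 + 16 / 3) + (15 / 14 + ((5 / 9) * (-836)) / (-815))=-15917471 / 20538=-775.03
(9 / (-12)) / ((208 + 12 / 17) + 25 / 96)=-1224 / 341033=-0.00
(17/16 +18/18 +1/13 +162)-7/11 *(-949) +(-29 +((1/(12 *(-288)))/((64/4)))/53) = 309726647281/419088384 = 739.05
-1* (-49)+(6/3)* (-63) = -77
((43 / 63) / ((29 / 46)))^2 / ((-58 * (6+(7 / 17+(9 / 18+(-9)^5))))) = 66512228 / 194319202361571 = 0.00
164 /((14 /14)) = 164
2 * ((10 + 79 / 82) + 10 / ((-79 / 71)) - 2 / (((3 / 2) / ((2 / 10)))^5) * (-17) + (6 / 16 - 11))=-17.29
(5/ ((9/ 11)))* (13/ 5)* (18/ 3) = 286/ 3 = 95.33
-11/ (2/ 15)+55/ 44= -81.25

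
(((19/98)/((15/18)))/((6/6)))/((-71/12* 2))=-342/17395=-0.02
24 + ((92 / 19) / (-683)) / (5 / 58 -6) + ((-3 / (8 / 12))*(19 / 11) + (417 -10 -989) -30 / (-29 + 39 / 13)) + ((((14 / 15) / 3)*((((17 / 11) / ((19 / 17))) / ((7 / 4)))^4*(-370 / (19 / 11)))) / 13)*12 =-5063793147160792771 / 8603149040079594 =-588.60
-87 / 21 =-29 / 7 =-4.14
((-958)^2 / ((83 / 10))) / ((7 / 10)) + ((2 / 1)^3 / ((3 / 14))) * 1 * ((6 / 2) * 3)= 91971616 / 581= 158298.82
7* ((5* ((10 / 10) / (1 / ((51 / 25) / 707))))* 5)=51 / 101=0.50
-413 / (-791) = 59 / 113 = 0.52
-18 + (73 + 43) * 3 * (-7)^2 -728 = 16306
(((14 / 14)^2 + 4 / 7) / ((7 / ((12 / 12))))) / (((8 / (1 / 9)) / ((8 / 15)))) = 0.00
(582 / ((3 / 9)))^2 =3048516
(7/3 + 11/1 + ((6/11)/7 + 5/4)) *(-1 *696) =-785726/77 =-10204.23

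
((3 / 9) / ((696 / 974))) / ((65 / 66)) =5357 / 11310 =0.47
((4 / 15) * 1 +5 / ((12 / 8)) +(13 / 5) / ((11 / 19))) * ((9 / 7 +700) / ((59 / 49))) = 3058307 / 649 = 4712.34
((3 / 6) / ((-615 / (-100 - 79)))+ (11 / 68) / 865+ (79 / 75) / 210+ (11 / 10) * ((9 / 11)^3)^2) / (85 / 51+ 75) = 294062728175873 / 46898552873865000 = 0.01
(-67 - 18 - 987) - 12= -1084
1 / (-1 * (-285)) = 1 / 285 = 0.00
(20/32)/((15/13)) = 13/24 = 0.54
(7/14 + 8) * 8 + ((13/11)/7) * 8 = 5340/77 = 69.35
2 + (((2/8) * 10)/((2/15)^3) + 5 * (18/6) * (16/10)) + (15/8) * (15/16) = 138553/128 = 1082.45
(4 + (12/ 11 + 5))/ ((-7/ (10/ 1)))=-1110/ 77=-14.42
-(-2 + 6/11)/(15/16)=256/165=1.55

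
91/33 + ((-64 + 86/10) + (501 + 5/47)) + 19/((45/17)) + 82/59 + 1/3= 125559014/274527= 457.36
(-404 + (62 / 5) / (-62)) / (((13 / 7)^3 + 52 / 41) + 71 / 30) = -170527938 / 4235863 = -40.26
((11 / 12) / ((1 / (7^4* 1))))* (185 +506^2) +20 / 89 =200755900733 / 356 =563921069.47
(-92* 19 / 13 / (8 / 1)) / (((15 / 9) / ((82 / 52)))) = -53751 / 3380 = -15.90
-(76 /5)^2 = -5776 /25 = -231.04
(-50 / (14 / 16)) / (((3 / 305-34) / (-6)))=-732000 / 72569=-10.09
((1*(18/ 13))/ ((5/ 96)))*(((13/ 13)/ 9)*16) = 47.26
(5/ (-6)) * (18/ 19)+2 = 23/ 19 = 1.21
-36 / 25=-1.44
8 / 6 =4 / 3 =1.33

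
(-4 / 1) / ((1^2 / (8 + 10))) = -72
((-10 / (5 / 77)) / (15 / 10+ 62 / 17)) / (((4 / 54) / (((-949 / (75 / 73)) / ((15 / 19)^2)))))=598615.35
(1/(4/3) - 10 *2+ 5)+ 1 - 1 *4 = -69/4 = -17.25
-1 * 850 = -850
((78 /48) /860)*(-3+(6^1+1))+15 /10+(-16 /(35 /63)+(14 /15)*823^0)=-136013 /5160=-26.36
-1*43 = -43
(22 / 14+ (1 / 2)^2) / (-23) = -0.08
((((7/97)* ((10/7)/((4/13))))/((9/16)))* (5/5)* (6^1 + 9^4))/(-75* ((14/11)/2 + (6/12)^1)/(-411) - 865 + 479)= -3430775920/338368689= -10.14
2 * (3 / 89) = 6 / 89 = 0.07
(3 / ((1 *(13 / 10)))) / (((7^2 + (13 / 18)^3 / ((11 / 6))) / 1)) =64152 / 1367873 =0.05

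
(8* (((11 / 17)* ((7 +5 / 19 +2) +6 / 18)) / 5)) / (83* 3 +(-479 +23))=-48136 / 1002915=-0.05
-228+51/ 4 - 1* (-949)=2935/ 4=733.75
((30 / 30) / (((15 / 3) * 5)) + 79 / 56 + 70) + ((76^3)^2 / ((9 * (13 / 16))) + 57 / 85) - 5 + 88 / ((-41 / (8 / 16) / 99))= 3008585440404800339 / 114168600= 26352126945.63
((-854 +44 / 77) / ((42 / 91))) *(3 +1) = -155324 / 21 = -7396.38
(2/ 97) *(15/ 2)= 15/ 97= 0.15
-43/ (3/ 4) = -172/ 3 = -57.33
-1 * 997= -997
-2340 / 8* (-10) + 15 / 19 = 55590 / 19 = 2925.79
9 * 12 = 108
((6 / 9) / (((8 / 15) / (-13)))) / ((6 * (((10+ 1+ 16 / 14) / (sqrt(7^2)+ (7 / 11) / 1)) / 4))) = -1274 / 187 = -6.81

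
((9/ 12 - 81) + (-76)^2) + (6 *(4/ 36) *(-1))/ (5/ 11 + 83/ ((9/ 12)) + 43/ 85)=5695.74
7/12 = 0.58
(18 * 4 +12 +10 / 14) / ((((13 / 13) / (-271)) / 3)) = -482109 / 7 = -68872.71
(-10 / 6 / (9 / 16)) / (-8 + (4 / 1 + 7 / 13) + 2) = 1040 / 513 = 2.03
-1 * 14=-14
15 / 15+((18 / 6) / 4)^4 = 337 / 256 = 1.32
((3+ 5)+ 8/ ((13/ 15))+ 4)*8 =2208/ 13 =169.85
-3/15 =-1/5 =-0.20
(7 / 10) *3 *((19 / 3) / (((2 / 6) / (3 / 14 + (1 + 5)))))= 4959 / 20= 247.95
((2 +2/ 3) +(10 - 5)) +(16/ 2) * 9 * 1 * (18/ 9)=151.67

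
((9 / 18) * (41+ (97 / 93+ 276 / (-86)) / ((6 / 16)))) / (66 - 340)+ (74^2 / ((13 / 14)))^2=38639915394216139 / 1111066164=34777330.68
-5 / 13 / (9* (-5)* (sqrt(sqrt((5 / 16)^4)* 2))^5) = 131072* sqrt(2) / 365625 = 0.51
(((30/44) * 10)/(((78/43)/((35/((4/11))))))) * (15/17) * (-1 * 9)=-2872.95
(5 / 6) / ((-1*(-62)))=5 / 372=0.01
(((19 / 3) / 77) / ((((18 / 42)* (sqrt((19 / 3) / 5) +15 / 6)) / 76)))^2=1709811520 / 26552097 - 834054400* sqrt(285) / 292073067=16.19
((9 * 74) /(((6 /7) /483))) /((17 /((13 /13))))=375291 /17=22075.94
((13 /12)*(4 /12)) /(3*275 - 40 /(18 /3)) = 13 /29460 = 0.00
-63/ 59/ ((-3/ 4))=84/ 59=1.42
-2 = -2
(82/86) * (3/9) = 41/129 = 0.32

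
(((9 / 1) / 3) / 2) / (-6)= -1 / 4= -0.25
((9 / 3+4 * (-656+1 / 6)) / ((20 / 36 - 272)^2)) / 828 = -3369 / 78439844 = -0.00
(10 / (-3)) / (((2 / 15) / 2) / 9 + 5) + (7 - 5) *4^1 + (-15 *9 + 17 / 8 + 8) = -158915 / 1352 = -117.54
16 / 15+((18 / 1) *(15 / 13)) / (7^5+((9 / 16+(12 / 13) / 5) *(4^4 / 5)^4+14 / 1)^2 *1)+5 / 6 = 826566432974197225771661 / 435034964723081290702190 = 1.90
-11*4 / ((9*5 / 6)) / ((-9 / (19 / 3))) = 1672 / 405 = 4.13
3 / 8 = 0.38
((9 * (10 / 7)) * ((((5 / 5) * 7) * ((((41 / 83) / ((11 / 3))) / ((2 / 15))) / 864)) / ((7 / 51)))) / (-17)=-9225 / 204512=-0.05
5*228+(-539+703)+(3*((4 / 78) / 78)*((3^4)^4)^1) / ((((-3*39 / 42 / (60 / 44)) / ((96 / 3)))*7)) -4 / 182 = -31920959022 / 169169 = -188692.72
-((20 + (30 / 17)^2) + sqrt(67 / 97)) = -6680 / 289 - sqrt(6499) / 97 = -23.95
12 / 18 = 2 / 3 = 0.67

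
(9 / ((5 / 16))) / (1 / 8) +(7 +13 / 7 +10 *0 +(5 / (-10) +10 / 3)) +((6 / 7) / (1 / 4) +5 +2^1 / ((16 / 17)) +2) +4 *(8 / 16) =215581 / 840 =256.64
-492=-492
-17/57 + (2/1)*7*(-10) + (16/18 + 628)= 83549/171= 488.59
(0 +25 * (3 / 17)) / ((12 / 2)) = 25 / 34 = 0.74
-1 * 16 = -16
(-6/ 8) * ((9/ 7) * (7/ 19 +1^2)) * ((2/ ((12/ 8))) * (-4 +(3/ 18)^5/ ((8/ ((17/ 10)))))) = 32347939/ 4596480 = 7.04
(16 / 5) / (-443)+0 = -16 / 2215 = -0.01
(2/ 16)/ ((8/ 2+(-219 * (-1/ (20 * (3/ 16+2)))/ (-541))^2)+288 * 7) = 8963355625/ 144847833039008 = 0.00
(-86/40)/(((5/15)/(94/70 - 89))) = 565.39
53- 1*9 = 44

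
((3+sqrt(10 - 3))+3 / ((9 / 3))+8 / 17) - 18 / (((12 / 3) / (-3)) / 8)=115.12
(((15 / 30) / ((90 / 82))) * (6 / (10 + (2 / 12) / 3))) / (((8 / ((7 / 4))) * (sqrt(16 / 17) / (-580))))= -24969 * sqrt(17) / 2896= -35.55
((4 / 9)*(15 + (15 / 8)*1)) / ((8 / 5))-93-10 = -1573 / 16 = -98.31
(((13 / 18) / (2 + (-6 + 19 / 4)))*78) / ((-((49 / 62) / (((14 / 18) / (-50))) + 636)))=-20956 / 163269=-0.13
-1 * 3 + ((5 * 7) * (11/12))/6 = 169/72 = 2.35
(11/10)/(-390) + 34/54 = 22001/35100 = 0.63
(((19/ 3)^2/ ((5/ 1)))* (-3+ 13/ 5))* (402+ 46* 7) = -522728/ 225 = -2323.24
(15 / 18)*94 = 235 / 3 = 78.33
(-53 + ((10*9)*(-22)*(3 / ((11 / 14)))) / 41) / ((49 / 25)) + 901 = 1566784 / 2009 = 779.88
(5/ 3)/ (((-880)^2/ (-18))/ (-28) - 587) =105/ 59819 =0.00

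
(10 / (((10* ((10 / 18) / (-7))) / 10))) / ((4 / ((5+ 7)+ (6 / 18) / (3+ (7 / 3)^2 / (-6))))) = -43281 / 113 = -383.02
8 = 8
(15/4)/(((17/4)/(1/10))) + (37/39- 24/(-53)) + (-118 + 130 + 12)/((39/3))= 234443/70278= 3.34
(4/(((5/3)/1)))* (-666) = -1598.40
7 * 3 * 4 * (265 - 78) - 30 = 15678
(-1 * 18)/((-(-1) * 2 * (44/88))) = -18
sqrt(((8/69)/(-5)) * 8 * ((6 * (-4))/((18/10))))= 16 * sqrt(46)/69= 1.57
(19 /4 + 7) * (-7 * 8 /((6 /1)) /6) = -329 /18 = -18.28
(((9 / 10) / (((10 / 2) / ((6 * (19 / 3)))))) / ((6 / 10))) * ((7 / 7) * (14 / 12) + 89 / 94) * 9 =50958 / 235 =216.84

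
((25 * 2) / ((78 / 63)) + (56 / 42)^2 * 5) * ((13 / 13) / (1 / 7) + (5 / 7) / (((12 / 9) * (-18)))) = 6750815 / 19656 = 343.45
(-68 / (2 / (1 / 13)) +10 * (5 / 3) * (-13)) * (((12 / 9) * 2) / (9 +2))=-68416 / 1287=-53.16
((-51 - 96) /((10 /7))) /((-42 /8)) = 19.60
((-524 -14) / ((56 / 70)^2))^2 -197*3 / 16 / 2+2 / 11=497469001 / 704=706632.10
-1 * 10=-10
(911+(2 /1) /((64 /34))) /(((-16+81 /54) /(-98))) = 715057 /116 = 6164.28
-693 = -693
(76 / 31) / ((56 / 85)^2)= 137275 / 24304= 5.65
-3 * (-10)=30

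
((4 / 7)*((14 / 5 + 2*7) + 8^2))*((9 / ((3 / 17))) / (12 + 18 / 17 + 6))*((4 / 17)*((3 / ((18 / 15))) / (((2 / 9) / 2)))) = 13736 / 21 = 654.10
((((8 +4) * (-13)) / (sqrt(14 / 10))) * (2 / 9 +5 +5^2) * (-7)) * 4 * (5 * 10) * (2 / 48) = 232436.20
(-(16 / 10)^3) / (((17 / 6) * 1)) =-3072 / 2125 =-1.45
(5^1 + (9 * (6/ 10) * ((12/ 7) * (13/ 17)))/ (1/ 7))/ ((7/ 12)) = 55644/ 595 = 93.52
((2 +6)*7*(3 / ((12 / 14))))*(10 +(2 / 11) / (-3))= 64288 / 33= 1948.12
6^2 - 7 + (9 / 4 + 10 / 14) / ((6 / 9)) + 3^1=2041 / 56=36.45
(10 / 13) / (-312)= -5 / 2028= -0.00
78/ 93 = 26/ 31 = 0.84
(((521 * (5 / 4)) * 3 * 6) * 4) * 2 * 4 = 375120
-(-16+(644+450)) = -1078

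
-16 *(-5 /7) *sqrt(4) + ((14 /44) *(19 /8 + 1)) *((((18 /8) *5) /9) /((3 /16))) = 9245 /308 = 30.02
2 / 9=0.22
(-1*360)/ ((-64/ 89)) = 4005/ 8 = 500.62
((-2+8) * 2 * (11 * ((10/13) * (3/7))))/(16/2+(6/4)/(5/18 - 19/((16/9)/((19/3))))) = 87363/16016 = 5.45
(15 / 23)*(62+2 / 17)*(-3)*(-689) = 32741280 / 391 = 83737.29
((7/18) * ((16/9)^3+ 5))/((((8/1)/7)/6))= 379309/17496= 21.68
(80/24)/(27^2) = 0.00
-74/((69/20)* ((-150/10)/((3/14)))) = 148/483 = 0.31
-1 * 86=-86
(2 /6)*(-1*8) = -8 /3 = -2.67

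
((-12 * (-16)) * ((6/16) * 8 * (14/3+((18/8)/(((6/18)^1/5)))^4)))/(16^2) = 2989366377/1024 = 2919303.10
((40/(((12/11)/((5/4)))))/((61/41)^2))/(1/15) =2311375/7442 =310.59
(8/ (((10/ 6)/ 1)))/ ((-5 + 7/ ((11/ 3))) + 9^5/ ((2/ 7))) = 528/ 22733525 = 0.00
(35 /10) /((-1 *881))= -7 /1762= -0.00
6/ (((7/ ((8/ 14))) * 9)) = 8/ 147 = 0.05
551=551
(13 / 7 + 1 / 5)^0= 1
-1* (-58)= 58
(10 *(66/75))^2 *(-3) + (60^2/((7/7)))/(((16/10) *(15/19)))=65442/25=2617.68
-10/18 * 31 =-155/9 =-17.22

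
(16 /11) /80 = 1 /55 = 0.02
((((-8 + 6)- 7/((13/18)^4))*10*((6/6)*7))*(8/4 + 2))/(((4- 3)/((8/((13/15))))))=-26609654400/371293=-71667.54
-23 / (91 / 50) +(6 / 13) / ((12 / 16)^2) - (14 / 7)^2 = -4318 / 273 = -15.82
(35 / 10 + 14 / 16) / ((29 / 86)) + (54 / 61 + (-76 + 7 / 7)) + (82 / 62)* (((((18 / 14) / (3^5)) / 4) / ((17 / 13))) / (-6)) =-61.14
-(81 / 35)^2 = -6561 / 1225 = -5.36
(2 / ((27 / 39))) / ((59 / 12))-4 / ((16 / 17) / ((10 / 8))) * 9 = -133741 / 2832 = -47.22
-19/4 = -4.75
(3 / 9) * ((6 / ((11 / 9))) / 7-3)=-59 / 77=-0.77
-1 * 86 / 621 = -86 / 621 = -0.14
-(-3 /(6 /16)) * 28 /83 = 224 /83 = 2.70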